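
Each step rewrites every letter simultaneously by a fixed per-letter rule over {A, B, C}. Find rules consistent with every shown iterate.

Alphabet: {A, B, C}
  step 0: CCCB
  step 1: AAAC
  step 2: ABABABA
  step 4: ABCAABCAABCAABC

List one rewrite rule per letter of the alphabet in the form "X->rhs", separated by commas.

  step 1 ⇒ step 2: AAAC ⇒ AB·AB·AB·A
    A ↦ AB
    C ↦ A
  step 0 ⇒ step 1: CCCB ⇒ A·A·A·C
    B ↦ C

A->AB, B->C, C->A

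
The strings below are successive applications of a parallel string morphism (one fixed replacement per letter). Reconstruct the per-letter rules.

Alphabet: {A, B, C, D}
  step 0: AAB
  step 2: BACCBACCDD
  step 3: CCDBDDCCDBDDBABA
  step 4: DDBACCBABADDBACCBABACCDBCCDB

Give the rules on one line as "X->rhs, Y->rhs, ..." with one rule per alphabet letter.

  step 3 ⇒ step 4: CCDBDDCCDBDDBABA ⇒ D·D·BA·CC·BA·BA·D·D·BA·CC·BA·BA·CC·DB·CC·DB
    A ↦ DB
    B ↦ CC
    C ↦ D
    D ↦ BA

A->DB, B->CC, C->D, D->BA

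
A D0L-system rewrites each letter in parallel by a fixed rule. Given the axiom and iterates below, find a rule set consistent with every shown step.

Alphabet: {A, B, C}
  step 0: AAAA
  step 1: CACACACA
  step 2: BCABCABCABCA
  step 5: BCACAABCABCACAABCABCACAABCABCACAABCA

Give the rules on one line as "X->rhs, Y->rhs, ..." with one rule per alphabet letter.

A->CA, B->A, C->B

  step 1 ⇒ step 2: CACACACA ⇒ B·CA·B·CA·B·CA·B·CA
    A ↦ CA
    C ↦ B
    B ↦ A  (constrained at step 2)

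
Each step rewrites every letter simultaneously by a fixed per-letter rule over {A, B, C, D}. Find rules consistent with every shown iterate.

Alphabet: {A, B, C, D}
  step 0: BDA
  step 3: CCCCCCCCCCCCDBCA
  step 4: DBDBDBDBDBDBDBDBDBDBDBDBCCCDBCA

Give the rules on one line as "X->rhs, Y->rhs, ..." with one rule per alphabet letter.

  step 3 ⇒ step 4: CCCCCCCCCCCCDBCA ⇒ DB·DB·DB·DB·DB·DB·DB·DB·DB·DB·DB·DB·CC·C·DB·CA
    A ↦ CA
    B ↦ C
    C ↦ DB
    D ↦ CC

A->CA, B->C, C->DB, D->CC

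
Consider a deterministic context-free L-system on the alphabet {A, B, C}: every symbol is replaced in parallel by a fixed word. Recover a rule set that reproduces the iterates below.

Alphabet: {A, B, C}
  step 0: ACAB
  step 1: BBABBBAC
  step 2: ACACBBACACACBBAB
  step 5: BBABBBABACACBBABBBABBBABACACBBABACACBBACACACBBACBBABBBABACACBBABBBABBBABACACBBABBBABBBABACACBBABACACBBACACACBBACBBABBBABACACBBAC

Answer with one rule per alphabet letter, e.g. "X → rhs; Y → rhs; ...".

  step 1 ⇒ step 2: BBABBBAC ⇒ AC·AC·BB·AC·AC·AC·BB·AB
    A ↦ BB
    B ↦ AC
    C ↦ AB

A->BB, B->AC, C->AB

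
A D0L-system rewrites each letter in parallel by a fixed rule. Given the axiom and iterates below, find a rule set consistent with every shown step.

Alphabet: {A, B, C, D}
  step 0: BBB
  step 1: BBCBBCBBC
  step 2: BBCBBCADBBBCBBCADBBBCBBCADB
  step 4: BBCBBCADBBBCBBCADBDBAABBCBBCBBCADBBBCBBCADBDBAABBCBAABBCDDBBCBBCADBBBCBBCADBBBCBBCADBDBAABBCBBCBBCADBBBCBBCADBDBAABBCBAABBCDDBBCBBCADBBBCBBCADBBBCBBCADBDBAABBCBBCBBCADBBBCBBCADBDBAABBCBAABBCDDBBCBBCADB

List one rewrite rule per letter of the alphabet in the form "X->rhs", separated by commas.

  step 1 ⇒ step 2: BBCBBCBBC ⇒ BBC·BBC·ADB·BBC·BBC·ADB·BBC·BBC·ADB
    B ↦ BBC
    C ↦ ADB
    A ↦ D  (constrained at step 2)
    D ↦ BAA  (constrained at step 2)

A->D, B->BBC, C->ADB, D->BAA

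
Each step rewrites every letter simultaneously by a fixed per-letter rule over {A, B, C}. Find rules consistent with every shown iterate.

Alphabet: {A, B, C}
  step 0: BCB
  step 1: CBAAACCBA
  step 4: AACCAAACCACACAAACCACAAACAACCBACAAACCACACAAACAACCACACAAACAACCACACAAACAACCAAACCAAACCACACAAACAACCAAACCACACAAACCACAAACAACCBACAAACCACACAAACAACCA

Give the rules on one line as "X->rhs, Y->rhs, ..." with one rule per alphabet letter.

A->CA, B->CBA, C->AAC

  step 0 ⇒ step 1: BCB ⇒ CBA·AAC·CBA
    B ↦ CBA
    C ↦ AAC
    A ↦ CA  (constrained at step 1)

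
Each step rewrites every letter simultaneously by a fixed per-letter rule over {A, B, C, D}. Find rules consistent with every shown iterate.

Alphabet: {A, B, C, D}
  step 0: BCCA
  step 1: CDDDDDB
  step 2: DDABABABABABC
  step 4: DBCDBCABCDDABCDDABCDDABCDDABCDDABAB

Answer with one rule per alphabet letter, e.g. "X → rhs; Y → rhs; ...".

A->DB, B->C, C->DD, D->AB

  step 1 ⇒ step 2: CDDDDDB ⇒ DD·AB·AB·AB·AB·AB·C
    B ↦ C
    C ↦ DD
    D ↦ AB
  step 0 ⇒ step 1: BCCA ⇒ C·DD·DD·DB
    A ↦ DB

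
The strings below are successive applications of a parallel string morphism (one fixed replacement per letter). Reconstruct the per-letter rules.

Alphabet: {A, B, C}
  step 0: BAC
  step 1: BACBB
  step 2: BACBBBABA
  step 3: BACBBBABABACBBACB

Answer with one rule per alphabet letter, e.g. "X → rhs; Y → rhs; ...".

  step 2 ⇒ step 3: BACBBBABA ⇒ BA·CB·B·BA·BA·BA·CB·BA·CB
    A ↦ CB
    B ↦ BA
    C ↦ B

A->CB, B->BA, C->B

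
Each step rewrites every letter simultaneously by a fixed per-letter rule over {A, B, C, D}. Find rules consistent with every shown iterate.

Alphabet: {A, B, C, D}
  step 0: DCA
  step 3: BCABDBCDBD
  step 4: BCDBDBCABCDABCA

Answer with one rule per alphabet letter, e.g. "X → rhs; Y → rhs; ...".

A->BD, B->BC, C->D, D->A

  step 3 ⇒ step 4: BCABDBCDBD ⇒ BC·D·BD·BC·A·BC·D·A·BC·A
    A ↦ BD
    B ↦ BC
    C ↦ D
    D ↦ A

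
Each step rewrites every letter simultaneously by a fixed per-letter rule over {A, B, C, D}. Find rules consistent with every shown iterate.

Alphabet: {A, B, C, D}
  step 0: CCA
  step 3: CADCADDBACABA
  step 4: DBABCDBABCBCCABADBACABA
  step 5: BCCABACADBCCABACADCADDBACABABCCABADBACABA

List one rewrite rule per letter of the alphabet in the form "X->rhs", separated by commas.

A->BA, B->CA, C->D, D->BC

  step 4 ⇒ step 5: DBABCDBABCBCCABADBACABA ⇒ BC·CA·BA·CA·D·BC·CA·BA·CA·D·CA·D·D·BA·CA·BA·BC·CA·BA·D·BA·CA·BA
    A ↦ BA
    B ↦ CA
    C ↦ D
    D ↦ BC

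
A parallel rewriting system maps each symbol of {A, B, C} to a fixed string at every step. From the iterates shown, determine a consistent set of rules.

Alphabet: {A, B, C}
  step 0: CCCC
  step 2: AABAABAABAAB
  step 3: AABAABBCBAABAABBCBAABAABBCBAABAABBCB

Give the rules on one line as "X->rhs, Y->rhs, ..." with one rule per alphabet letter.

  step 2 ⇒ step 3: AABAABAABAAB ⇒ AAB·AAB·BCB·AAB·AAB·BCB·AAB·AAB·BCB·AAB·AAB·BCB
    A ↦ AAB
    B ↦ BCB
    C ↦ A  (constrained at step 0)

A->AAB, B->BCB, C->A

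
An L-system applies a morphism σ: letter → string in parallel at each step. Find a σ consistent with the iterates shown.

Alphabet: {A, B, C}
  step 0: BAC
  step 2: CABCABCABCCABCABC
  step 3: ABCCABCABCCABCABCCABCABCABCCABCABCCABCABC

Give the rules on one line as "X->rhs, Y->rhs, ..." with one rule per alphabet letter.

A->C, B->ABC, C->ABC

  step 2 ⇒ step 3: CABCABCABCCABCABC ⇒ ABC·C·ABC·ABC·C·ABC·ABC·C·ABC·ABC·ABC·C·ABC·ABC·C·ABC·ABC
    A ↦ C
    B ↦ ABC
    C ↦ ABC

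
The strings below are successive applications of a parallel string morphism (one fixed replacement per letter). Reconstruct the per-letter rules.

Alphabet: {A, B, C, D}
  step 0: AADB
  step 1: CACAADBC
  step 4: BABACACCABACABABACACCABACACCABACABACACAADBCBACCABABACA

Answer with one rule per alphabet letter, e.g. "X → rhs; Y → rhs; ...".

  step 0 ⇒ step 1: AADB ⇒ CA·CA·ADB·C
    A ↦ CA
    B ↦ C
    D ↦ ADB
    C ↦ BA  (constrained at step 1)

A->CA, B->C, C->BA, D->ADB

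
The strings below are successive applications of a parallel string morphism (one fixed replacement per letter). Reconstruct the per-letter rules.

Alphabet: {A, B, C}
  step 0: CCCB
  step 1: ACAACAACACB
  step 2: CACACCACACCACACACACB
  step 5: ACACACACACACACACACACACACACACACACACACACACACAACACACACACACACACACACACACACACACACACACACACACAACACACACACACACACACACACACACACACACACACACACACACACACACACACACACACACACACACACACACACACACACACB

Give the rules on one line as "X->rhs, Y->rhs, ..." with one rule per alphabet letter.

A->C, B->CB, C->ACA

  step 1 ⇒ step 2: ACAACAACACB ⇒ C·ACA·C·C·ACA·C·C·ACA·C·ACA·CB
    A ↦ C
    B ↦ CB
    C ↦ ACA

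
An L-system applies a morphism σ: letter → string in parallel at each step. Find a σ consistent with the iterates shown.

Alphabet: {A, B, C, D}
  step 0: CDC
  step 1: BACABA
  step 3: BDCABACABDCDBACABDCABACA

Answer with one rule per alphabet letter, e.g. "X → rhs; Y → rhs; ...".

A->CD, B->BD, C->BA, D->CA

  step 0 ⇒ step 1: CDC ⇒ BA·CA·BA
    C ↦ BA
    D ↦ CA
    A ↦ CD  (constrained at step 1)
    B ↦ BD  (constrained at step 1)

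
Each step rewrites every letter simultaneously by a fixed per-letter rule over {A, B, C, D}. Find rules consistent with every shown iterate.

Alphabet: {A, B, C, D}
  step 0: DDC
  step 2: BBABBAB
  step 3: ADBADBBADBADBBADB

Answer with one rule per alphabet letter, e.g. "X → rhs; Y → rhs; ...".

A->B, B->ADB, C->A, D->AAC

  step 2 ⇒ step 3: BBABBAB ⇒ ADB·ADB·B·ADB·ADB·B·ADB
    A ↦ B
    B ↦ ADB
    C ↦ A  (constrained at step 0)
    D ↦ AAC  (constrained at step 0)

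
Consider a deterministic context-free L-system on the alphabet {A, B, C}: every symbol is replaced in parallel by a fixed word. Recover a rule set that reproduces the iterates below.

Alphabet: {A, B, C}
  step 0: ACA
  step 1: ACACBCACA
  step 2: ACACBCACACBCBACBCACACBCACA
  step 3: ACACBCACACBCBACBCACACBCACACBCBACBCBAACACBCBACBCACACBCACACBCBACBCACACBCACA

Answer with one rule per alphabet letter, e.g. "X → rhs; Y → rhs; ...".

  step 2 ⇒ step 3: ACACBCACACBCBACBCACACBCACA ⇒ ACA·CBC·ACA·CBC·BA·CBC·ACA·CBC·ACA·CBC·BA·CBC·BA·ACA·CBC·BA·CBC·ACA·CBC·ACA·CBC·BA·CBC·ACA·CBC·ACA
    A ↦ ACA
    B ↦ BA
    C ↦ CBC

A->ACA, B->BA, C->CBC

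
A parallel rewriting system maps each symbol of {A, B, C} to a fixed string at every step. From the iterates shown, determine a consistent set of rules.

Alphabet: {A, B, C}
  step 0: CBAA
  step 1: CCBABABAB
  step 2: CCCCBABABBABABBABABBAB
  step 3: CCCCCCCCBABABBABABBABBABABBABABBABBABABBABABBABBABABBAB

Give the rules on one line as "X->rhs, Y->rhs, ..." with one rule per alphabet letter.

A->AB, B->BAB, C->CC

  step 2 ⇒ step 3: CCCCBABABBABABBABABBAB ⇒ CC·CC·CC·CC·BAB·AB·BAB·AB·BAB·BAB·AB·BAB·AB·BAB·BAB·AB·BAB·AB·BAB·BAB·AB·BAB
    A ↦ AB
    B ↦ BAB
    C ↦ CC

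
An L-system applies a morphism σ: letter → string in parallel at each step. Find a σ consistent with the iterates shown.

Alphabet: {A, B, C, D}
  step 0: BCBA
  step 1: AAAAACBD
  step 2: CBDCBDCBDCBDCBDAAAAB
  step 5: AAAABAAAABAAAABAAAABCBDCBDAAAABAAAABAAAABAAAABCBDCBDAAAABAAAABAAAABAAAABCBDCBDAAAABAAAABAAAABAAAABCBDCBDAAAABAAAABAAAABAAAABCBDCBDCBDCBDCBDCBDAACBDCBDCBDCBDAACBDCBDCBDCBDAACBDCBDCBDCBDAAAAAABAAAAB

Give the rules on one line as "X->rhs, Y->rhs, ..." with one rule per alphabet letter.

  step 1 ⇒ step 2: AAAAACBD ⇒ CBD·CBD·CBD·CBD·CBD·A·AA·AB
    A ↦ CBD
    B ↦ AA
    C ↦ A
    D ↦ AB

A->CBD, B->AA, C->A, D->AB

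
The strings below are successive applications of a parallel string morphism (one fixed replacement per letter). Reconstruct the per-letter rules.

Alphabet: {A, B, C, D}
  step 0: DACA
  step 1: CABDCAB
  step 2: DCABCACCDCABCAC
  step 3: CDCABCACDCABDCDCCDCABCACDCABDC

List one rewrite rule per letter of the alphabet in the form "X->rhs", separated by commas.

A->AB, B->CAC, C->DC, D->C

  step 2 ⇒ step 3: DCABCACCDCABCAC ⇒ C·DC·AB·CAC·DC·AB·DC·DC·C·DC·AB·CAC·DC·AB·DC
    A ↦ AB
    B ↦ CAC
    C ↦ DC
    D ↦ C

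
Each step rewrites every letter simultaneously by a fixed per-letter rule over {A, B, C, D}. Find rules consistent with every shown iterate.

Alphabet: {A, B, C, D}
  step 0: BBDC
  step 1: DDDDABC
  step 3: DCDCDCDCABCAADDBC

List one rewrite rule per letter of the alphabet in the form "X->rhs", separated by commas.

  step 0 ⇒ step 1: BBDC ⇒ DD·DD·A·BC
    B ↦ DD
    C ↦ BC
    D ↦ A
    A ↦ DC  (constrained at step 1)

A->DC, B->DD, C->BC, D->A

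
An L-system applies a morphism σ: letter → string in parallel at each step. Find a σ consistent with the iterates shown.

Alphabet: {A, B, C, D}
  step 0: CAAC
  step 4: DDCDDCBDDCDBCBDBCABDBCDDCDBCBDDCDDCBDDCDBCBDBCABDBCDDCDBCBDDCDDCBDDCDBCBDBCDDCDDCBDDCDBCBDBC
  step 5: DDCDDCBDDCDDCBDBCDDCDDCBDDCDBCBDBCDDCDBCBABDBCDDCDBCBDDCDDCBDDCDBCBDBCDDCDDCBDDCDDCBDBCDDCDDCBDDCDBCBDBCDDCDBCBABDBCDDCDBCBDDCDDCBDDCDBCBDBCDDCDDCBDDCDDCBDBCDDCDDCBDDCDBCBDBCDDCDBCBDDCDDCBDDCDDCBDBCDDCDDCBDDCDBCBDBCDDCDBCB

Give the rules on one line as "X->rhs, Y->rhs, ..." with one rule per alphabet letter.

  step 4 ⇒ step 5: DDCDDCBDDCDBCBDBCABDBCDDCDBCBDDCDDCBDDCDBCBDBCABDBCDDCDBCBDDCDDCBDDCDBCBDBCDDCDDCBDDCDBCBDBC ⇒ DDC·DDC·B·DDC·DDC·B·DBC·DDC·DDC·B·DDC·DBC·B·DBC·DDC·DBC·B·AB·DBC·DDC·DBC·B·DDC·DDC·B·DDC·DBC·B·DBC·DDC·DDC·B·DDC·DDC·B·DBC·DDC·DDC·B·DDC·DBC·B·DBC·DDC·DBC·B·AB·DBC·DDC·DBC·B·DDC·DDC·B·DDC·DBC·B·DBC·DDC·DDC·B·DDC·DDC·B·DBC·DDC·DDC·B·DDC·DBC·B·DBC·DDC·DBC·B·DDC·DDC·B·DDC·DDC·B·DBC·DDC·DDC·B·DDC·DBC·B·DBC·DDC·DBC·B
    A ↦ AB
    B ↦ DBC
    C ↦ B
    D ↦ DDC

A->AB, B->DBC, C->B, D->DDC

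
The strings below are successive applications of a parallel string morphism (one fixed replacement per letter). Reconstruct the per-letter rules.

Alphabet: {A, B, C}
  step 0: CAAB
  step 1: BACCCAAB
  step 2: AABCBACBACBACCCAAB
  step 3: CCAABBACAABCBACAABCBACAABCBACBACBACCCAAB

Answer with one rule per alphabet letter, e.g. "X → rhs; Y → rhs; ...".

  step 2 ⇒ step 3: AABCBACBACBACCCAAB ⇒ C·C·AAB·BAC·AAB·C·BAC·AAB·C·BAC·AAB·C·BAC·BAC·BAC·C·C·AAB
    A ↦ C
    B ↦ AAB
    C ↦ BAC

A->C, B->AAB, C->BAC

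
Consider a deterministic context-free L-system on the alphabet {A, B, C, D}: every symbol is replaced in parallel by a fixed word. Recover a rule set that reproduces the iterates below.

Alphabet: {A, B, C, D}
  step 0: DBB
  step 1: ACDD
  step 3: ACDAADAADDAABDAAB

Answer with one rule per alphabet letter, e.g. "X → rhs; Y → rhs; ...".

  step 0 ⇒ step 1: DBB ⇒ AC·D·D
    B ↦ D
    D ↦ AC
    A ↦ DAA  (constrained at step 1)
    C ↦ B  (constrained at step 1)

A->DAA, B->D, C->B, D->AC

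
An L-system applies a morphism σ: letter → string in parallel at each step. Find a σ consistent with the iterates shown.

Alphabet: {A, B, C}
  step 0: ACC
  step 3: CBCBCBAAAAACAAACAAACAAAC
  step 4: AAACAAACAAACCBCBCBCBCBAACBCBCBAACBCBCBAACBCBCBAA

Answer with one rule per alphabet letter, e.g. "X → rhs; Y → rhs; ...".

  step 3 ⇒ step 4: CBCBCBAAAAACAAACAAACAAAC ⇒ AA·AC·AA·AC·AA·AC·CB·CB·CB·CB·CB·AA·CB·CB·CB·AA·CB·CB·CB·AA·CB·CB·CB·AA
    A ↦ CB
    B ↦ AC
    C ↦ AA

A->CB, B->AC, C->AA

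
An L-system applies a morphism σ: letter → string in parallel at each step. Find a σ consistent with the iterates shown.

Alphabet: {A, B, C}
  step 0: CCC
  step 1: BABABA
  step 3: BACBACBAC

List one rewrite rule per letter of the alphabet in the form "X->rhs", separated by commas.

  step 0 ⇒ step 1: CCC ⇒ BA·BA·BA
    C ↦ BA
    A ↦ B  (constrained at step 1)
    B ↦ C  (constrained at step 1)

A->B, B->C, C->BA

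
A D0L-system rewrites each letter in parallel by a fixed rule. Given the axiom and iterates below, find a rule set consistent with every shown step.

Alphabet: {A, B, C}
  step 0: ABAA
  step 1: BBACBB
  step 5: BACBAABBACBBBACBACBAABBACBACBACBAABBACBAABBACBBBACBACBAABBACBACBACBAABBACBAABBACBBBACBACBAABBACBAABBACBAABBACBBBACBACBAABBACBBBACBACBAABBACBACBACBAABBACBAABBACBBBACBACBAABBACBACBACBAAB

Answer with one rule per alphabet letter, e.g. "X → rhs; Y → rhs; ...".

  step 0 ⇒ step 1: ABAA ⇒ B·BAC·B·B
    A ↦ B
    B ↦ BAC
    C ↦ AAB  (constrained at step 1)

A->B, B->BAC, C->AAB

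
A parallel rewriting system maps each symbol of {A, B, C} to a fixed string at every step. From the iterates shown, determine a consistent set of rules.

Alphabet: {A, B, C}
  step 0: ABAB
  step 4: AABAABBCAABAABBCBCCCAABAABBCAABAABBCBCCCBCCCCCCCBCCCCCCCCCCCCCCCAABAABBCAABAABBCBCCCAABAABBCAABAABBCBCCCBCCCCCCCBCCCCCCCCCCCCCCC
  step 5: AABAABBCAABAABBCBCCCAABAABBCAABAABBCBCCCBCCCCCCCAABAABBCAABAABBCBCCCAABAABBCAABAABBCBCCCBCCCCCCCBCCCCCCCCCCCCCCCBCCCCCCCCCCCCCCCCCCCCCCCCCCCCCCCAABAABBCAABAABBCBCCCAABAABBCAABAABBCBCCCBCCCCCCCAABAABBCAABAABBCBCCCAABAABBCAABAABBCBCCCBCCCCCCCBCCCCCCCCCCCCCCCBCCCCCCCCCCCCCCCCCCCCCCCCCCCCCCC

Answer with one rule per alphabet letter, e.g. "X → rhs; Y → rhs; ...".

A->AAB, B->BC, C->CC

  step 4 ⇒ step 5: AABAABBCAABAABBCBCCCAABAABBCAABAABBCBCCCBCCCCCCCBCCCCCCCCCCCCCCCAABAABBCAABAABBCBCCCAABAABBCAABAABBCBCCCBCCCCCCCBCCCCCCCCCCCCCCC ⇒ AAB·AAB·BC·AAB·AAB·BC·BC·CC·AAB·AAB·BC·AAB·AAB·BC·BC·CC·BC·CC·CC·CC·AAB·AAB·BC·AAB·AAB·BC·BC·CC·AAB·AAB·BC·AAB·AAB·BC·BC·CC·BC·CC·CC·CC·BC·CC·CC·CC·CC·CC·CC·CC·BC·CC·CC·CC·CC·CC·CC·CC·CC·CC·CC·CC·CC·CC·CC·CC·AAB·AAB·BC·AAB·AAB·BC·BC·CC·AAB·AAB·BC·AAB·AAB·BC·BC·CC·BC·CC·CC·CC·AAB·AAB·BC·AAB·AAB·BC·BC·CC·AAB·AAB·BC·AAB·AAB·BC·BC·CC·BC·CC·CC·CC·BC·CC·CC·CC·CC·CC·CC·CC·BC·CC·CC·CC·CC·CC·CC·CC·CC·CC·CC·CC·CC·CC·CC·CC
    A ↦ AAB
    B ↦ BC
    C ↦ CC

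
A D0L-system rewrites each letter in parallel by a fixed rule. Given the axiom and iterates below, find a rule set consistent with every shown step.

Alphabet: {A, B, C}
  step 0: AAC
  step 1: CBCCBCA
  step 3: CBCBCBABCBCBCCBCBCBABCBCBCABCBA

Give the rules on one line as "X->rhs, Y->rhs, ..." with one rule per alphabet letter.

  step 0 ⇒ step 1: AAC ⇒ CBC·CBC·A
    A ↦ CBC
    C ↦ A
    B ↦ BCB  (constrained at step 1)

A->CBC, B->BCB, C->A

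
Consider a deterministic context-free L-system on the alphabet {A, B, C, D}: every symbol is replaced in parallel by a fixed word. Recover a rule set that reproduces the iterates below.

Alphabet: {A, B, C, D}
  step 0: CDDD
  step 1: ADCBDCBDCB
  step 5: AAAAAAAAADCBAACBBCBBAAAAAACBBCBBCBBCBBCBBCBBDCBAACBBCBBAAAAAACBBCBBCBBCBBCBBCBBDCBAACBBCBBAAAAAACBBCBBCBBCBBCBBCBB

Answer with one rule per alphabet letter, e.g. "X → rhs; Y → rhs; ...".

A->CBB, B->A, C->A, D->DCB

  step 0 ⇒ step 1: CDDD ⇒ A·DCB·DCB·DCB
    C ↦ A
    D ↦ DCB
    A ↦ CBB  (constrained at step 1)
    B ↦ A  (constrained at step 1)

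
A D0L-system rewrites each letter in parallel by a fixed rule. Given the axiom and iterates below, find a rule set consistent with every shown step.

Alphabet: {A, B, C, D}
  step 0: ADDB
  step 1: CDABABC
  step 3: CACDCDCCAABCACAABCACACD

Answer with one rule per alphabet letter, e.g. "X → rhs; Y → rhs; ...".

  step 0 ⇒ step 1: ADDB ⇒ CD·AB·AB·C
    A ↦ CD
    B ↦ C
    D ↦ AB
    C ↦ CA  (constrained at step 1)

A->CD, B->C, C->CA, D->AB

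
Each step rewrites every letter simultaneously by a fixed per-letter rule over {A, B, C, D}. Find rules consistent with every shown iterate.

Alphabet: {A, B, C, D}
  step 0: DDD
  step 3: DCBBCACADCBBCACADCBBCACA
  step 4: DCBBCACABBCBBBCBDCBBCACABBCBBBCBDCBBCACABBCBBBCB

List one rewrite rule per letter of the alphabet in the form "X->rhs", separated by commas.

A->CB, B->CA, C->BB, D->DC

  step 3 ⇒ step 4: DCBBCACADCBBCACADCBBCACA ⇒ DC·BB·CA·CA·BB·CB·BB·CB·DC·BB·CA·CA·BB·CB·BB·CB·DC·BB·CA·CA·BB·CB·BB·CB
    A ↦ CB
    B ↦ CA
    C ↦ BB
    D ↦ DC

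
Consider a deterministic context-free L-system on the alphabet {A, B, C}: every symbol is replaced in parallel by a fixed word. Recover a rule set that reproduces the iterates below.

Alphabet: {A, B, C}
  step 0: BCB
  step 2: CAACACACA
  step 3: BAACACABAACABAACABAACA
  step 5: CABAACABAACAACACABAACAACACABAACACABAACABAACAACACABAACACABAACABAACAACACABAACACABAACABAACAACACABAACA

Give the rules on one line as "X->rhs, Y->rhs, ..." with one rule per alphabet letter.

  step 2 ⇒ step 3: CAACACACA ⇒ BAA·CA·CA·BAA·CA·BAA·CA·BAA·CA
    A ↦ CA
    C ↦ BAA
    B ↦ A  (constrained at step 0)

A->CA, B->A, C->BAA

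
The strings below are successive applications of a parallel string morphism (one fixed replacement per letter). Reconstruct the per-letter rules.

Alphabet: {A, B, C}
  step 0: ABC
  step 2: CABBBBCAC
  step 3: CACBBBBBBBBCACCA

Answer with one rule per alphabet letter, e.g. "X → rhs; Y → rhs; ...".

A->C, B->BB, C->CA

  step 2 ⇒ step 3: CABBBBCAC ⇒ CA·C·BB·BB·BB·BB·CA·C·CA
    A ↦ C
    B ↦ BB
    C ↦ CA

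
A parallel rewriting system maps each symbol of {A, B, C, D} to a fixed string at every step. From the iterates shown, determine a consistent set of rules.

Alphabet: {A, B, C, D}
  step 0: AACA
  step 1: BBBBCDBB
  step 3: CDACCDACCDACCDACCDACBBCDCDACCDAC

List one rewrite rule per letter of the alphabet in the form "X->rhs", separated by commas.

  step 0 ⇒ step 1: AACA ⇒ BB·BB·CD·BB
    A ↦ BB
    C ↦ CD
    B ↦ CD  (constrained at step 1)
    D ↦ AC  (constrained at step 1)

A->BB, B->CD, C->CD, D->AC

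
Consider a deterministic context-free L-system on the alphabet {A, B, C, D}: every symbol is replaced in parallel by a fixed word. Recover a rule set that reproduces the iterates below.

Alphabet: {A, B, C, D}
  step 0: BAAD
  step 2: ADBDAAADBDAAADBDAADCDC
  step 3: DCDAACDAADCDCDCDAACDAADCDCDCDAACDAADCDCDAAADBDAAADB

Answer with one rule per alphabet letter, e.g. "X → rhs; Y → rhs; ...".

A->DC, B->C, C->ADB, D->DAA

  step 2 ⇒ step 3: ADBDAAADBDAAADBDAADCDC ⇒ DC·DAA·C·DAA·DC·DC·DC·DAA·C·DAA·DC·DC·DC·DAA·C·DAA·DC·DC·DAA·ADB·DAA·ADB
    A ↦ DC
    B ↦ C
    C ↦ ADB
    D ↦ DAA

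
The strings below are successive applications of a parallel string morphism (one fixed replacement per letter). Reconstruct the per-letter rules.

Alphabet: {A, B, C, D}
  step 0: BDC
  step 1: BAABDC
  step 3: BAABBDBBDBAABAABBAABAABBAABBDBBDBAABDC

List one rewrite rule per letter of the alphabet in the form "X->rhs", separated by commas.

A->BBD, B->BAA, C->DC, D->B

  step 0 ⇒ step 1: BDC ⇒ BAA·B·DC
    B ↦ BAA
    C ↦ DC
    D ↦ B
    A ↦ BBD  (constrained at step 1)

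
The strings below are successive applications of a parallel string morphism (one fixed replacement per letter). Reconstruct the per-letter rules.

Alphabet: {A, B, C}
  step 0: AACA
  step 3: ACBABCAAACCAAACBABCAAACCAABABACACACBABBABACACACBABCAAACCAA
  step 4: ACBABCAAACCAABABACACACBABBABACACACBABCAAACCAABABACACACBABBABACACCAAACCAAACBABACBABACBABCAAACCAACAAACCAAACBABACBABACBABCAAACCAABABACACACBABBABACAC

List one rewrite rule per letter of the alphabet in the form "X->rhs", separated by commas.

  step 3 ⇒ step 4: ACBABCAAACCAAACBABCAAACCAABABACACACBABBABACACACBABCAAACCAA ⇒ AC·BAB·CAA·AC·CAA·BAB·AC·AC·AC·BAB·BAB·AC·AC·AC·BAB·CAA·AC·CAA·BAB·AC·AC·AC·BAB·BAB·AC·AC·CAA·AC·CAA·AC·BAB·AC·BAB·AC·BAB·CAA·AC·CAA·CAA·AC·CAA·AC·BAB·AC·BAB·AC·BAB·CAA·AC·CAA·BAB·AC·AC·AC·BAB·BAB·AC·AC
    A ↦ AC
    B ↦ CAA
    C ↦ BAB

A->AC, B->CAA, C->BAB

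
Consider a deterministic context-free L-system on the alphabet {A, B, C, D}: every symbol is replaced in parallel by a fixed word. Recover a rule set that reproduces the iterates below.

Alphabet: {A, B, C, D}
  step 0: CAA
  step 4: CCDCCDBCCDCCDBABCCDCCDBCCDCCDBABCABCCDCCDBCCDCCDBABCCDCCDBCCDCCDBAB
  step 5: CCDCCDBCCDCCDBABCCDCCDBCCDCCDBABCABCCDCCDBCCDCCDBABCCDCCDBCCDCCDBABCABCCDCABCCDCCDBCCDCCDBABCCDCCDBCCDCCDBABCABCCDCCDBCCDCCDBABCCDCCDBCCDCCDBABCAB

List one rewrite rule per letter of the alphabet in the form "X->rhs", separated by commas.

  step 4 ⇒ step 5: CCDCCDBCCDCCDBABCCDCCDBCCDCCDBABCABCCDCCDBCCDCCDBABCCDCCDBCCDCCDBAB ⇒ CCD·CCD·B·CCD·CCD·B·AB·CCD·CCD·B·CCD·CCD·B·AB·C·AB·CCD·CCD·B·CCD·CCD·B·AB·CCD·CCD·B·CCD·CCD·B·AB·C·AB·CCD·C·AB·CCD·CCD·B·CCD·CCD·B·AB·CCD·CCD·B·CCD·CCD·B·AB·C·AB·CCD·CCD·B·CCD·CCD·B·AB·CCD·CCD·B·CCD·CCD·B·AB·C·AB
    A ↦ C
    B ↦ AB
    C ↦ CCD
    D ↦ B

A->C, B->AB, C->CCD, D->B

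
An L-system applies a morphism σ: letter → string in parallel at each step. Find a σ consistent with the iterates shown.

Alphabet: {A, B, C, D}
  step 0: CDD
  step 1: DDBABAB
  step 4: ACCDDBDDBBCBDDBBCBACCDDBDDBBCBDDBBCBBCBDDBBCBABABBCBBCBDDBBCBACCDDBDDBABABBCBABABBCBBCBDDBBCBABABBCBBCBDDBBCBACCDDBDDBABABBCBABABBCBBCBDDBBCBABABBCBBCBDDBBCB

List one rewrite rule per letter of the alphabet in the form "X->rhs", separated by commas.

A->ACC, B->BCB, C->DDB, D->AB

  step 0 ⇒ step 1: CDD ⇒ DDB·AB·AB
    C ↦ DDB
    D ↦ AB
    A ↦ ACC  (constrained at step 1)
    B ↦ BCB  (constrained at step 1)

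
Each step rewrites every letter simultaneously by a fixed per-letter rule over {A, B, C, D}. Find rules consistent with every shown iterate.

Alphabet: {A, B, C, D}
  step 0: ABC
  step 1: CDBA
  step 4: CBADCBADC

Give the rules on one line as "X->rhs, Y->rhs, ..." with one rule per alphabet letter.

  step 0 ⇒ step 1: ABC ⇒ C·D·BA
    A ↦ C
    B ↦ D
    C ↦ BA
    D ↦ C  (constrained at step 1)

A->C, B->D, C->BA, D->C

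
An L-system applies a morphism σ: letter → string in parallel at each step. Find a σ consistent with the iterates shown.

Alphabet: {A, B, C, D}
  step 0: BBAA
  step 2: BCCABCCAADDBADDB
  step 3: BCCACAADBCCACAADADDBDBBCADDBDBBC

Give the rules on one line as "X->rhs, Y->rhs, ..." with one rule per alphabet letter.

A->AD, B->BC, C->CA, D->DB

  step 2 ⇒ step 3: BCCABCCAADDBADDB ⇒ BC·CA·CA·AD·BC·CA·CA·AD·AD·DB·DB·BC·AD·DB·DB·BC
    A ↦ AD
    B ↦ BC
    C ↦ CA
    D ↦ DB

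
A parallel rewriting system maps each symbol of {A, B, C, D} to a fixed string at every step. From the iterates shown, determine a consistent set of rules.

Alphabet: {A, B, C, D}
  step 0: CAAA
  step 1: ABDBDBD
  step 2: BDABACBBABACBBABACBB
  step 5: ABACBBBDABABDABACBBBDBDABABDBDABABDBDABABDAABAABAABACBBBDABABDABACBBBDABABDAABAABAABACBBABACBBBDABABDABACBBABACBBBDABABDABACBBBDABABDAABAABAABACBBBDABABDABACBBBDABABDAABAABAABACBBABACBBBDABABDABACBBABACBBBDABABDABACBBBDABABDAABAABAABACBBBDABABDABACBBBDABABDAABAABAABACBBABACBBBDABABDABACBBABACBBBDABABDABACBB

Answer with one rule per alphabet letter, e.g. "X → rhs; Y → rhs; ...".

A->BD, B->ABA, C->A, D->CBB

  step 1 ⇒ step 2: ABDBDBD ⇒ BD·ABA·CBB·ABA·CBB·ABA·CBB
    A ↦ BD
    B ↦ ABA
    D ↦ CBB
  step 0 ⇒ step 1: CAAA ⇒ A·BD·BD·BD
    C ↦ A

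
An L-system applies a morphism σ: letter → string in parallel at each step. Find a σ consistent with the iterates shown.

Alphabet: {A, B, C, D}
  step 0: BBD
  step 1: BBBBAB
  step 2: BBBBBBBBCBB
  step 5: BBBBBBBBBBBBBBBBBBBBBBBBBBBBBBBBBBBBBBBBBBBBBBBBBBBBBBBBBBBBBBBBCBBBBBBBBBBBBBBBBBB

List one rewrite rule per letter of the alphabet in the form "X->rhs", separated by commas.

A->C, B->BB, C->D, D->AB

  step 1 ⇒ step 2: BBBBAB ⇒ BB·BB·BB·BB·C·BB
    A ↦ C
    B ↦ BB
    C ↦ D  (constrained at step 2)
  step 0 ⇒ step 1: BBD ⇒ BB·BB·AB
    D ↦ AB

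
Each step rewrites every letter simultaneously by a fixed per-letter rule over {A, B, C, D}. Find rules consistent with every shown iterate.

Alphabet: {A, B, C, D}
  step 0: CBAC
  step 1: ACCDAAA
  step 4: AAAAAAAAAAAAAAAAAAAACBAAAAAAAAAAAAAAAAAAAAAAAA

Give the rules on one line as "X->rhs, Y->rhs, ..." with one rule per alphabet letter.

  step 0 ⇒ step 1: CBAC ⇒ A·CCD·AA·A
    A ↦ AA
    B ↦ CCD
    C ↦ A
    D ↦ CB  (constrained at step 1)

A->AA, B->CCD, C->A, D->CB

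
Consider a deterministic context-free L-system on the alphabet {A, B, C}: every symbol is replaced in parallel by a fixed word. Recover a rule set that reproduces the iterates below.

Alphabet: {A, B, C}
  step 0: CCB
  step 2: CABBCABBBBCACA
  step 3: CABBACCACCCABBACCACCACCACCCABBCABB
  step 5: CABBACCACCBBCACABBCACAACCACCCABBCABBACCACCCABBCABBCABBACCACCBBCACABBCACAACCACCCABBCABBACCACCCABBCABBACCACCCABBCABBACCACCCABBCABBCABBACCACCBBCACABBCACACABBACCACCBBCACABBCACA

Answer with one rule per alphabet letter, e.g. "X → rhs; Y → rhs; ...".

A->BB, B->ACC, C->CA

  step 2 ⇒ step 3: CABBCABBBBCACA ⇒ CA·BB·ACC·ACC·CA·BB·ACC·ACC·ACC·ACC·CA·BB·CA·BB
    A ↦ BB
    B ↦ ACC
    C ↦ CA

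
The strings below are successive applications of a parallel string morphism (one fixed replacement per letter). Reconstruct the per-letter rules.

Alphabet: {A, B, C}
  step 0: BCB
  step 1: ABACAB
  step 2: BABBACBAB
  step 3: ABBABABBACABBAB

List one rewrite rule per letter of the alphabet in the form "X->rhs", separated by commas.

  step 2 ⇒ step 3: BABBACBAB ⇒ AB·B·AB·AB·B·AC·AB·B·AB
    A ↦ B
    B ↦ AB
    C ↦ AC

A->B, B->AB, C->AC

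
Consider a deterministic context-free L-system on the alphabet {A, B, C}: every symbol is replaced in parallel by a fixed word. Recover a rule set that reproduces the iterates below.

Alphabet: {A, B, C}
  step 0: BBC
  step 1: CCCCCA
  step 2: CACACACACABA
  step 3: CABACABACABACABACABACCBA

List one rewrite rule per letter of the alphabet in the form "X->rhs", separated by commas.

A->BA, B->CC, C->CA

  step 2 ⇒ step 3: CACACACACABA ⇒ CA·BA·CA·BA·CA·BA·CA·BA·CA·BA·CC·BA
    A ↦ BA
    B ↦ CC
    C ↦ CA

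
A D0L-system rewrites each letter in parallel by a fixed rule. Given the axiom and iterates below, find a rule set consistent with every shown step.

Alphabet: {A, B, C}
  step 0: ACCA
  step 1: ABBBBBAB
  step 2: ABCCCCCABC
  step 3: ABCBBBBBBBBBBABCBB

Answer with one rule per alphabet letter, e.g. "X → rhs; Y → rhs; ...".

A->AB, B->C, C->BB

  step 2 ⇒ step 3: ABCCCCCABC ⇒ AB·C·BB·BB·BB·BB·BB·AB·C·BB
    A ↦ AB
    B ↦ C
    C ↦ BB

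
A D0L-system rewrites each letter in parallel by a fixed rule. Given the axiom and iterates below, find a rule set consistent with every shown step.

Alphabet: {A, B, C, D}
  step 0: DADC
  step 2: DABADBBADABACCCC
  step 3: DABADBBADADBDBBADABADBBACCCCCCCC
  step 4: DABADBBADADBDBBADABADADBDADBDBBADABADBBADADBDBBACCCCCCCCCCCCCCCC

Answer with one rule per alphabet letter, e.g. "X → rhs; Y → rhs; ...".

A->BA, B->DB, C->CC, D->DA

  step 3 ⇒ step 4: DABADBBADADBDBBADABADBBACCCCCCCC ⇒ DA·BA·DB·BA·DA·DB·DB·BA·DA·BA·DA·DB·DA·DB·DB·BA·DA·BA·DB·BA·DA·DB·DB·BA·CC·CC·CC·CC·CC·CC·CC·CC
    A ↦ BA
    B ↦ DB
    C ↦ CC
    D ↦ DA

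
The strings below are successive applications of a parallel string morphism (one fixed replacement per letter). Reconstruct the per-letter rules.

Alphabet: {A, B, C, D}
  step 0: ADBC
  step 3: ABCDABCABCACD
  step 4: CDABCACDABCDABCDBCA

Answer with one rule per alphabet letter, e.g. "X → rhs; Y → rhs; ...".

A->CD, B->A, C->B, D->CA

  step 3 ⇒ step 4: ABCDABCABCACD ⇒ CD·A·B·CA·CD·A·B·CD·A·B·CD·B·CA
    A ↦ CD
    B ↦ A
    C ↦ B
    D ↦ CA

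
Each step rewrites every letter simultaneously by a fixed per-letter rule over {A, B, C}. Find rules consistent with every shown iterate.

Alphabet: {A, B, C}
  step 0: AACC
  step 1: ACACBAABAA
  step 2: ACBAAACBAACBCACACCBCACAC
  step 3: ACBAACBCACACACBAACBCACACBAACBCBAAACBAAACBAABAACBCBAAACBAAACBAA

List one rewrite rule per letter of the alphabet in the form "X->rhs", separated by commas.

A->AC, B->CBC, C->BAA

  step 2 ⇒ step 3: ACBAAACBAACBCACACCBCACAC ⇒ AC·BAA·CBC·AC·AC·AC·BAA·CBC·AC·AC·BAA·CBC·BAA·AC·BAA·AC·BAA·BAA·CBC·BAA·AC·BAA·AC·BAA
    A ↦ AC
    B ↦ CBC
    C ↦ BAA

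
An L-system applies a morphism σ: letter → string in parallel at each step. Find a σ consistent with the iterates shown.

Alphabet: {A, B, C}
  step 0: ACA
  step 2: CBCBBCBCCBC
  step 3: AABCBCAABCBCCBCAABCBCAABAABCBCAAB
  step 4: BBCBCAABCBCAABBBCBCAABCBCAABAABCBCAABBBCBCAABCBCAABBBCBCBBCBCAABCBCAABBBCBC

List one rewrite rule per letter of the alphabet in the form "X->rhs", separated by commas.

  step 3 ⇒ step 4: AABCBCAABCBCCBCAABCBCAABAABCBCAAB ⇒ B·B·CBC·AAB·CBC·AAB·B·B·CBC·AAB·CBC·AAB·AAB·CBC·AAB·B·B·CBC·AAB·CBC·AAB·B·B·CBC·B·B·CBC·AAB·CBC·AAB·B·B·CBC
    A ↦ B
    B ↦ CBC
    C ↦ AAB

A->B, B->CBC, C->AAB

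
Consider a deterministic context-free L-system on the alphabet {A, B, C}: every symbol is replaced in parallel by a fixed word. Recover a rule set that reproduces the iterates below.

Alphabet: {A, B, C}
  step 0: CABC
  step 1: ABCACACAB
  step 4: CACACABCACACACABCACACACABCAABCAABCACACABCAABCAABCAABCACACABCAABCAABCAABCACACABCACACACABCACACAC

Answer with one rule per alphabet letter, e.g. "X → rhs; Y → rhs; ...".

A->CA, B->CAC, C->AB

  step 0 ⇒ step 1: CABC ⇒ AB·CA·CAC·AB
    A ↦ CA
    B ↦ CAC
    C ↦ AB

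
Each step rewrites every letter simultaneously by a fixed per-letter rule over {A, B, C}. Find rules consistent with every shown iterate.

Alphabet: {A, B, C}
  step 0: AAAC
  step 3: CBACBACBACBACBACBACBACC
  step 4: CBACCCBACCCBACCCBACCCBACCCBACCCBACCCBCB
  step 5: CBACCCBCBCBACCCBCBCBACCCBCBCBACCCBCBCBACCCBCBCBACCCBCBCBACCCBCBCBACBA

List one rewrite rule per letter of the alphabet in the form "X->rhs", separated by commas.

A->CC, B->A, C->CB

  step 4 ⇒ step 5: CBACCCBACCCBACCCBACCCBACCCBACCCBACCCBCB ⇒ CB·A·CC·CB·CB·CB·A·CC·CB·CB·CB·A·CC·CB·CB·CB·A·CC·CB·CB·CB·A·CC·CB·CB·CB·A·CC·CB·CB·CB·A·CC·CB·CB·CB·A·CB·A
    A ↦ CC
    B ↦ A
    C ↦ CB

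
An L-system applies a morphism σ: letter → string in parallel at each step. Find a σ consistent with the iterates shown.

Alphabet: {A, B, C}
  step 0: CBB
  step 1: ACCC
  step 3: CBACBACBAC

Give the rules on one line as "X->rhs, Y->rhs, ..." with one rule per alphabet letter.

  step 0 ⇒ step 1: CBB ⇒ AC·C·C
    B ↦ C
    C ↦ AC
    A ↦ B  (constrained at step 1)

A->B, B->C, C->AC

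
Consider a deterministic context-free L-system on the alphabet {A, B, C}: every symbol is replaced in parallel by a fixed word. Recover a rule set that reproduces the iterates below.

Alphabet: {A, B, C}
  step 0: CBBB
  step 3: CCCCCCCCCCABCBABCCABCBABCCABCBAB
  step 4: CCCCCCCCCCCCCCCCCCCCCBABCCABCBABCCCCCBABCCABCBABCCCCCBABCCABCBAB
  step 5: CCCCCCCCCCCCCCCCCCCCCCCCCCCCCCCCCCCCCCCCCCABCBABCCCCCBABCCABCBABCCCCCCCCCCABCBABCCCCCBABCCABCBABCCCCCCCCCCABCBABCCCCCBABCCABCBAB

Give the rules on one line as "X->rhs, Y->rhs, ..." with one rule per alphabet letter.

  step 4 ⇒ step 5: CCCCCCCCCCCCCCCCCCCCCBABCCABCBABCCCCCBABCCABCBABCCCCCBABCCABCBAB ⇒ CC·CC·CC·CC·CC·CC·CC·CC·CC·CC·CC·CC·CC·CC·CC·CC·CC·CC·CC·CC·CC·AB·CB·AB·CC·CC·CB·AB·CC·AB·CB·AB·CC·CC·CC·CC·CC·AB·CB·AB·CC·CC·CB·AB·CC·AB·CB·AB·CC·CC·CC·CC·CC·AB·CB·AB·CC·CC·CB·AB·CC·AB·CB·AB
    A ↦ CB
    B ↦ AB
    C ↦ CC

A->CB, B->AB, C->CC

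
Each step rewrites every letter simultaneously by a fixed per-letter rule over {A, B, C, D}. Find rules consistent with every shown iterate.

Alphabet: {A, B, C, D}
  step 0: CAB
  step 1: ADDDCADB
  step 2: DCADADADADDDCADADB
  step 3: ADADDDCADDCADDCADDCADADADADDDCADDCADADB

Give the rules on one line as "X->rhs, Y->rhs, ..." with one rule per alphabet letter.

A->DC, B->ADB, C->ADD, D->AD

  step 2 ⇒ step 3: DCADADADADDDCADADB ⇒ AD·ADD·DC·AD·DC·AD·DC·AD·DC·AD·AD·AD·ADD·DC·AD·DC·AD·ADB
    A ↦ DC
    B ↦ ADB
    C ↦ ADD
    D ↦ AD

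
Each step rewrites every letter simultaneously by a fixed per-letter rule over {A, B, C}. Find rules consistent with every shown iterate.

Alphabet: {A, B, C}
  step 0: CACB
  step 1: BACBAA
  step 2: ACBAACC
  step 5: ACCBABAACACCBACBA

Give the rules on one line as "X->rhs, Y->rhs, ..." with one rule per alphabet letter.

A->C, B->A, C->BA

  step 1 ⇒ step 2: BACBAA ⇒ A·C·BA·A·C·C
    A ↦ C
    B ↦ A
    C ↦ BA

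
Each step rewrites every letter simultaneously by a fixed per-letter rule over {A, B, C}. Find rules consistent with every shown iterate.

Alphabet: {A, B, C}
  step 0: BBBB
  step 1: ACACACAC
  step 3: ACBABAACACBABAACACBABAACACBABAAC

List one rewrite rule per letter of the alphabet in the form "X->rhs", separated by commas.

  step 0 ⇒ step 1: BBBB ⇒ AC·AC·AC·AC
    B ↦ AC
    A ↦ BA  (constrained at step 1)
    C ↦ AB  (constrained at step 1)

A->BA, B->AC, C->AB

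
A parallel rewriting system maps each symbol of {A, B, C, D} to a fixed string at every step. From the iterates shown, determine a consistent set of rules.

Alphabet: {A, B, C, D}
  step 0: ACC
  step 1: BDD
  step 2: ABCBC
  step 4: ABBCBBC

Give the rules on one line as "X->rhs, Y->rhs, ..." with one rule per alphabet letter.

  step 1 ⇒ step 2: BDD ⇒ A·BC·BC
    B ↦ A
    D ↦ BC
  step 0 ⇒ step 1: ACC ⇒ B·D·D
    A ↦ B
  step 0 ⇒ step 1: ACC ⇒ B·D·D
    C ↦ D

A->B, B->A, C->D, D->BC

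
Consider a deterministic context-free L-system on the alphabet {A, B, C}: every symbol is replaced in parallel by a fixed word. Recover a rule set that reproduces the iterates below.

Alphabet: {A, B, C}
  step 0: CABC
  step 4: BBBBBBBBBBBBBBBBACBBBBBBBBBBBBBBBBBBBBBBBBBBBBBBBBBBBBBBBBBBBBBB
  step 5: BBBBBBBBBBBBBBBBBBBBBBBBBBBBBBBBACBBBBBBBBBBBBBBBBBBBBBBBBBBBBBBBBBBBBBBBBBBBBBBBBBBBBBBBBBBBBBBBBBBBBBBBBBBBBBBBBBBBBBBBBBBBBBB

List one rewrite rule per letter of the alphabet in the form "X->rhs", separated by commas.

A->AC, B->BB, C->BB

  step 4 ⇒ step 5: BBBBBBBBBBBBBBBBACBBBBBBBBBBBBBBBBBBBBBBBBBBBBBBBBBBBBBBBBBBBBBB ⇒ BB·BB·BB·BB·BB·BB·BB·BB·BB·BB·BB·BB·BB·BB·BB·BB·AC·BB·BB·BB·BB·BB·BB·BB·BB·BB·BB·BB·BB·BB·BB·BB·BB·BB·BB·BB·BB·BB·BB·BB·BB·BB·BB·BB·BB·BB·BB·BB·BB·BB·BB·BB·BB·BB·BB·BB·BB·BB·BB·BB·BB·BB·BB·BB
    A ↦ AC
    B ↦ BB
    C ↦ BB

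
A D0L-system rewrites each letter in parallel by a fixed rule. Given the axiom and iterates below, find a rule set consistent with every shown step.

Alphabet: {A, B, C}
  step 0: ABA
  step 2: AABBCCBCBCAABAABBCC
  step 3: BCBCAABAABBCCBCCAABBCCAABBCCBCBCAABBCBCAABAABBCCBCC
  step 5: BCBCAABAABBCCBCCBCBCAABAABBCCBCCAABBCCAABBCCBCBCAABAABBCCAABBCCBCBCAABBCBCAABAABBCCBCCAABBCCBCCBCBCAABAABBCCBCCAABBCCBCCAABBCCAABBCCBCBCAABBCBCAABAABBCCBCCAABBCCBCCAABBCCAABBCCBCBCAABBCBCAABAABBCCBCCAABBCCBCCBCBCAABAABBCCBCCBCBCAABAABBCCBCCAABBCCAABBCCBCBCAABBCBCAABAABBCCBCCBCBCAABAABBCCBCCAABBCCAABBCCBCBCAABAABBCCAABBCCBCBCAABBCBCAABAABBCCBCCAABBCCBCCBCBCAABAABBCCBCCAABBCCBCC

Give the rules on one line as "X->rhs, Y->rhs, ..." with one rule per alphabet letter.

A->BC, B->AAB, C->BCC

  step 2 ⇒ step 3: AABBCCBCBCAABAABBCC ⇒ BC·BC·AAB·AAB·BCC·BCC·AAB·BCC·AAB·BCC·BC·BC·AAB·BC·BC·AAB·AAB·BCC·BCC
    A ↦ BC
    B ↦ AAB
    C ↦ BCC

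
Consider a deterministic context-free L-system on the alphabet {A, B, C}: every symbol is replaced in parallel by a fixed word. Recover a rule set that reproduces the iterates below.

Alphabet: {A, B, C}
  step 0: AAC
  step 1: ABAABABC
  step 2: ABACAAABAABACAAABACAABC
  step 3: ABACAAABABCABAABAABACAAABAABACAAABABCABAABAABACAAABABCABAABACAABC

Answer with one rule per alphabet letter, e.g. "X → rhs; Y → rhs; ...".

A->ABA, B->CAA, C->BC

  step 2 ⇒ step 3: ABACAAABAABACAAABACAABC ⇒ ABA·CAA·ABA·BC·ABA·ABA·ABA·CAA·ABA·ABA·CAA·ABA·BC·ABA·ABA·ABA·CAA·ABA·BC·ABA·ABA·CAA·BC
    A ↦ ABA
    B ↦ CAA
    C ↦ BC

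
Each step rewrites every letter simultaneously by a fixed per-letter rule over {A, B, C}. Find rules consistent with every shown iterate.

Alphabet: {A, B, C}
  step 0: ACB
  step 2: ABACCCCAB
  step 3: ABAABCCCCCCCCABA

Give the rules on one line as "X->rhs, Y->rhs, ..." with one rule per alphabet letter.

A->AB, B->A, C->CC

  step 2 ⇒ step 3: ABACCCCAB ⇒ AB·A·AB·CC·CC·CC·CC·AB·A
    A ↦ AB
    B ↦ A
    C ↦ CC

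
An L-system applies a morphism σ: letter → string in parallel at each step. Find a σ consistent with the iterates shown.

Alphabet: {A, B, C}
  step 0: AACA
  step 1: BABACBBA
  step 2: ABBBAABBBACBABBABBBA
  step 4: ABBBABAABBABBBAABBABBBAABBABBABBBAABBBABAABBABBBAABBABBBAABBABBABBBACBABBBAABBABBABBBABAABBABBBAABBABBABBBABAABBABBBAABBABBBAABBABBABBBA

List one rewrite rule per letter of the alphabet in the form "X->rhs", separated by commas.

  step 1 ⇒ step 2: BABACBBA ⇒ ABB·BA·ABB·BA·CB·ABB·ABB·BA
    A ↦ BA
    B ↦ ABB
    C ↦ CB

A->BA, B->ABB, C->CB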